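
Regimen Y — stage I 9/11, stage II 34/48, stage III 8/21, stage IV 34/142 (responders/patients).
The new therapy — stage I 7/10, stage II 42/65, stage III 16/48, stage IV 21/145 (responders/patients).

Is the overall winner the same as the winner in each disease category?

Yes

Stage I: Regimen Y 9/11 = 81.8%, the new therapy 7/10 = 70.0% → Regimen Y
Stage II: Regimen Y 34/48 = 70.8%, the new therapy 42/65 = 64.6% → Regimen Y
Stage III: Regimen Y 8/21 = 38.1%, the new therapy 16/48 = 33.3% → Regimen Y
Stage IV: Regimen Y 34/142 = 23.9%, the new therapy 21/145 = 14.5% → Regimen Y
Overall: Regimen Y 85/222 = 38.3%, the new therapy 86/268 = 32.1% → Regimen Y
Regimen Y wins overall and in every disease group — no reversal.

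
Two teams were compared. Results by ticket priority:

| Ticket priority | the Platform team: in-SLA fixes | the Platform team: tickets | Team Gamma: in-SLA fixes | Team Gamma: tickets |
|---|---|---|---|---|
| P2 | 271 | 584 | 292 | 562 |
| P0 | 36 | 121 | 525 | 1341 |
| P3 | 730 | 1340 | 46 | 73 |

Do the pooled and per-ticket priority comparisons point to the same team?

No

P2: the Platform team 271/584 = 46.4%, Team Gamma 292/562 = 52.0% → Team Gamma
P0: the Platform team 36/121 = 29.8%, Team Gamma 525/1341 = 39.1% → Team Gamma
P3: the Platform team 730/1340 = 54.5%, Team Gamma 46/73 = 63.0% → Team Gamma
Overall: the Platform team 1037/2045 = 50.7%, Team Gamma 863/1976 = 43.7% → the Platform team
Team Gamma wins each ticket group but the Platform team wins overall — the comparison reverses. Team Gamma's tickets skew toward P0, which has a lower base rate.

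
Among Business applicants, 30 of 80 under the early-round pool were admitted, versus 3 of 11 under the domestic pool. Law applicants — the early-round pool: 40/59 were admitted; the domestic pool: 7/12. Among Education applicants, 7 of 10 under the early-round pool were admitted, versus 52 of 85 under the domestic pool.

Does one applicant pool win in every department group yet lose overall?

Business: the early-round pool 30/80 = 37.5%, the domestic pool 3/11 = 27.3% → the early-round pool
Law: the early-round pool 40/59 = 67.8%, the domestic pool 7/12 = 58.3% → the early-round pool
Education: the early-round pool 7/10 = 70.0%, the domestic pool 52/85 = 61.2% → the early-round pool
Overall: the early-round pool 77/149 = 51.7%, the domestic pool 62/108 = 57.4% → the domestic pool
The early-round pool wins each department group but the domestic pool wins overall — the comparison reverses. The early-round pool's applicants skew toward Business, which has a lower base rate.

Yes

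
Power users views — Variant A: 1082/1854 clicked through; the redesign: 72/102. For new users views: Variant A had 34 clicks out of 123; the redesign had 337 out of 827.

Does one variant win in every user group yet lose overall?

Power users: Variant A 1082/1854 = 58.4%, the redesign 72/102 = 70.6% → the redesign
New users: Variant A 34/123 = 27.6%, the redesign 337/827 = 40.7% → the redesign
Overall: Variant A 1116/1977 = 56.4%, the redesign 409/929 = 44.0% → Variant A
The redesign wins each user group but Variant A wins overall — the comparison reverses. The redesign's views skew toward new users, which has a lower base rate.

Yes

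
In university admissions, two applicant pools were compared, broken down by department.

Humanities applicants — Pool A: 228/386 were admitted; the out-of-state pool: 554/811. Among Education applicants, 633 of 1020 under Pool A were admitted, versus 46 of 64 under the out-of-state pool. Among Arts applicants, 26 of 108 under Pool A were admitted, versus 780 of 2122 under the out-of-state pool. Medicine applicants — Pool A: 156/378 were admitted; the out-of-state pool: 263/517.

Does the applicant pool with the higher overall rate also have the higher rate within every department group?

No

Humanities: Pool A 228/386 = 59.1%, the out-of-state pool 554/811 = 68.3% → the out-of-state pool
Education: Pool A 633/1020 = 62.1%, the out-of-state pool 46/64 = 71.9% → the out-of-state pool
Arts: Pool A 26/108 = 24.1%, the out-of-state pool 780/2122 = 36.8% → the out-of-state pool
Medicine: Pool A 156/378 = 41.3%, the out-of-state pool 263/517 = 50.9% → the out-of-state pool
Overall: Pool A 1043/1892 = 55.1%, the out-of-state pool 1643/3514 = 46.8% → Pool A
The out-of-state pool wins each department group but Pool A wins overall — the comparison reverses. The out-of-state pool's applicants skew toward Arts, which has a lower base rate.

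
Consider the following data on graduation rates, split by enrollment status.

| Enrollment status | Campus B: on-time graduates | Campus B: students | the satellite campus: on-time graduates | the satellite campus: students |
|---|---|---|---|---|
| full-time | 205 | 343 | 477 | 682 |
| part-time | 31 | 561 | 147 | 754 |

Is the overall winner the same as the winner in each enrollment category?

Full-time: Campus B 205/343 = 59.8%, the satellite campus 477/682 = 69.9% → the satellite campus
Part-time: Campus B 31/561 = 5.5%, the satellite campus 147/754 = 19.5% → the satellite campus
Overall: Campus B 236/904 = 26.1%, the satellite campus 624/1436 = 43.5% → the satellite campus
The satellite campus wins overall and in every enrollment group — no reversal.

Yes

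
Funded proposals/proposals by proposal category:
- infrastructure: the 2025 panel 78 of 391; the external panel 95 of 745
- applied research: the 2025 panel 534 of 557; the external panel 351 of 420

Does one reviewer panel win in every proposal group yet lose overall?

Infrastructure: the 2025 panel 78/391 = 19.9%, the external panel 95/745 = 12.8% → the 2025 panel
Applied research: the 2025 panel 534/557 = 95.9%, the external panel 351/420 = 83.6% → the 2025 panel
Overall: the 2025 panel 612/948 = 64.6%, the external panel 446/1165 = 38.3% → the 2025 panel
The 2025 panel wins overall and in every proposal group — no reversal.

No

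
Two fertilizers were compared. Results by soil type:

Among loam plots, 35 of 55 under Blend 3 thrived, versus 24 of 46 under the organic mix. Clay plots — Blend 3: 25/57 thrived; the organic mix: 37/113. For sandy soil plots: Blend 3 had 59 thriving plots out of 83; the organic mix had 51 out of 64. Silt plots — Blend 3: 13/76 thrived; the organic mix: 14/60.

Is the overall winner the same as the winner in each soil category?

No

Loam: Blend 3 35/55 = 63.6%, the organic mix 24/46 = 52.2% → Blend 3
Clay: Blend 3 25/57 = 43.9%, the organic mix 37/113 = 32.7% → Blend 3
Sandy soil: Blend 3 59/83 = 71.1%, the organic mix 51/64 = 79.7% → the organic mix
Silt: Blend 3 13/76 = 17.1%, the organic mix 14/60 = 23.3% → the organic mix
Overall: Blend 3 132/271 = 48.7%, the organic mix 126/283 = 44.5% → Blend 3
Neither sweeps: Blend 3 wins 2 of 4 groups, the organic mix wins 2. Blend 3 wins overall but not every group — no Simpson reversal.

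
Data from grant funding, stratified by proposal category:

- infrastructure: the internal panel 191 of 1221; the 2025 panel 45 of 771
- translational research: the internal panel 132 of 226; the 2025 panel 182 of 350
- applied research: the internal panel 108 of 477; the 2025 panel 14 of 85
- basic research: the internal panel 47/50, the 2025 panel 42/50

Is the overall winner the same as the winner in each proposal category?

Infrastructure: the internal panel 191/1221 = 15.6%, the 2025 panel 45/771 = 5.8% → the internal panel
Translational research: the internal panel 132/226 = 58.4%, the 2025 panel 182/350 = 52.0% → the internal panel
Applied research: the internal panel 108/477 = 22.6%, the 2025 panel 14/85 = 16.5% → the internal panel
Basic research: the internal panel 47/50 = 94.0%, the 2025 panel 42/50 = 84.0% → the internal panel
Overall: the internal panel 478/1974 = 24.2%, the 2025 panel 283/1256 = 22.5% → the internal panel
The internal panel wins overall and in every proposal group — no reversal.

Yes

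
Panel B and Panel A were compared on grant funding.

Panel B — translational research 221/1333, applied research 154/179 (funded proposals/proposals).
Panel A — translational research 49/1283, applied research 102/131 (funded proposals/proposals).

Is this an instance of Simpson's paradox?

Translational research: Panel B 221/1333 = 16.6%, Panel A 49/1283 = 3.8% → Panel B
Applied research: Panel B 154/179 = 86.0%, Panel A 102/131 = 77.9% → Panel B
Overall: Panel B 375/1512 = 24.8%, Panel A 151/1414 = 10.7% → Panel B
Panel B wins overall and in every proposal group — no reversal.

No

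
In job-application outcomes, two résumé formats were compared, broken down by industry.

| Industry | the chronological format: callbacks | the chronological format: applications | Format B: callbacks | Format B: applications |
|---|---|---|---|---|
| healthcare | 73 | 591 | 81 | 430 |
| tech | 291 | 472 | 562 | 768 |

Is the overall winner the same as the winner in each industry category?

Yes

Healthcare: the chronological format 73/591 = 12.4%, Format B 81/430 = 18.8% → Format B
Tech: the chronological format 291/472 = 61.7%, Format B 562/768 = 73.2% → Format B
Overall: the chronological format 364/1063 = 34.2%, Format B 643/1198 = 53.7% → Format B
Format B wins overall and in every industry group — no reversal.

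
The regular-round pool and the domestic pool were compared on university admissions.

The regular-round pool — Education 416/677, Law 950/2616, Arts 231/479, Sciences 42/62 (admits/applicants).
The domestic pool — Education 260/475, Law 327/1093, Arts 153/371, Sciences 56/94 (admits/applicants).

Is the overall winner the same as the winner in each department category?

Yes

Education: the regular-round pool 416/677 = 61.4%, the domestic pool 260/475 = 54.7% → the regular-round pool
Law: the regular-round pool 950/2616 = 36.3%, the domestic pool 327/1093 = 29.9% → the regular-round pool
Arts: the regular-round pool 231/479 = 48.2%, the domestic pool 153/371 = 41.2% → the regular-round pool
Sciences: the regular-round pool 42/62 = 67.7%, the domestic pool 56/94 = 59.6% → the regular-round pool
Overall: the regular-round pool 1639/3834 = 42.7%, the domestic pool 796/2033 = 39.2% → the regular-round pool
The regular-round pool wins overall and in every department group — no reversal.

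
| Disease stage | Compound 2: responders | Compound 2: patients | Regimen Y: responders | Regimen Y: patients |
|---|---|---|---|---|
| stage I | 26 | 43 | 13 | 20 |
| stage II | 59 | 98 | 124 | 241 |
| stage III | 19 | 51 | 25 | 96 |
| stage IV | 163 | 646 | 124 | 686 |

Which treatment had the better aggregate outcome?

Stage I: Compound 2 26/43 = 60.5%, Regimen Y 13/20 = 65.0% → Regimen Y
Stage II: Compound 2 59/98 = 60.2%, Regimen Y 124/241 = 51.5% → Compound 2
Stage III: Compound 2 19/51 = 37.3%, Regimen Y 25/96 = 26.0% → Compound 2
Stage IV: Compound 2 163/646 = 25.2%, Regimen Y 124/686 = 18.1% → Compound 2
Overall: Compound 2 267/838 = 31.9%, Regimen Y 286/1043 = 27.4% → Compound 2
(Neither sweeps every disease group, but Compound 2 has the higher pooled rate.)

Compound 2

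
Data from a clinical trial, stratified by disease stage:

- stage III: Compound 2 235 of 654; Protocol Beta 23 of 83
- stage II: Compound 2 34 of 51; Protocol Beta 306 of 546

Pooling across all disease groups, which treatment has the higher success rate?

Stage III: Compound 2 235/654 = 35.9%, Protocol Beta 23/83 = 27.7% → Compound 2
Stage II: Compound 2 34/51 = 66.7%, Protocol Beta 306/546 = 56.0% → Compound 2
Overall: Compound 2 269/705 = 38.2%, Protocol Beta 329/629 = 52.3% → Protocol Beta
(Compound 2 wins every disease group but Protocol Beta wins overall — Compound 2's patients skew toward the low-rate stage III group.)

Protocol Beta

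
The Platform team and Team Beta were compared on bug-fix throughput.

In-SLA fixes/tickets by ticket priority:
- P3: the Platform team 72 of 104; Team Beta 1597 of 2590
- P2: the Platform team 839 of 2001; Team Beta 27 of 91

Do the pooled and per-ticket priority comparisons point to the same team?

No

P3: the Platform team 72/104 = 69.2%, Team Beta 1597/2590 = 61.7% → the Platform team
P2: the Platform team 839/2001 = 41.9%, Team Beta 27/91 = 29.7% → the Platform team
Overall: the Platform team 911/2105 = 43.3%, Team Beta 1624/2681 = 60.6% → Team Beta
The Platform team wins each ticket group but Team Beta wins overall — the comparison reverses. The Platform team's tickets skew toward P2, which has a lower base rate.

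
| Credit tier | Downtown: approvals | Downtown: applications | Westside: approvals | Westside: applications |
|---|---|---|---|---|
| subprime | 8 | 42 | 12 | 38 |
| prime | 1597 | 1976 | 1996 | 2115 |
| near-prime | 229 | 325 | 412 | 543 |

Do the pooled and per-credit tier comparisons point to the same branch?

Yes

Subprime: Downtown 8/42 = 19.0%, Westside 12/38 = 31.6% → Westside
Prime: Downtown 1597/1976 = 80.8%, Westside 1996/2115 = 94.4% → Westside
Near-prime: Downtown 229/325 = 70.5%, Westside 412/543 = 75.9% → Westside
Overall: Downtown 1834/2343 = 78.3%, Westside 2420/2696 = 89.8% → Westside
Westside wins overall and in every credit group — no reversal.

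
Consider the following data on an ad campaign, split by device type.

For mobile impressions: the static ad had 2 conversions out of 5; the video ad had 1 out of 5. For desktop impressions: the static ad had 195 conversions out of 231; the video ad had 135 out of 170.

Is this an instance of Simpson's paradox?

No

Mobile: the static ad 2/5 = 40.0%, the video ad 1/5 = 20.0% → the static ad
Desktop: the static ad 195/231 = 84.4%, the video ad 135/170 = 79.4% → the static ad
Overall: the static ad 197/236 = 83.5%, the video ad 136/175 = 77.7% → the static ad
The static ad wins overall and in every device group — no reversal.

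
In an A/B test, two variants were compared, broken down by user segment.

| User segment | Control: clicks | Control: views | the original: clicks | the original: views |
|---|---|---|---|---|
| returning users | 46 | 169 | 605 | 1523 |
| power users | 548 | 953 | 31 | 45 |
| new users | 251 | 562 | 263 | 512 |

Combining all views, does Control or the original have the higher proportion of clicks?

Control

Returning users: Control 46/169 = 27.2%, the original 605/1523 = 39.7% → the original
Power users: Control 548/953 = 57.5%, the original 31/45 = 68.9% → the original
New users: Control 251/562 = 44.7%, the original 263/512 = 51.4% → the original
Overall: Control 845/1684 = 50.2%, the original 899/2080 = 43.2% → Control
(The original wins every user group but Control wins overall — the original's views skew toward the low-rate returning users group.)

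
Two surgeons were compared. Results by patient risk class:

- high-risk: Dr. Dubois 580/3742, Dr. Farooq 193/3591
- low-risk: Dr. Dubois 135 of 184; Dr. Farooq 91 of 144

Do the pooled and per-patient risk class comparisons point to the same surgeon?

Yes

High-risk: Dr. Dubois 580/3742 = 15.5%, Dr. Farooq 193/3591 = 5.4% → Dr. Dubois
Low-risk: Dr. Dubois 135/184 = 73.4%, Dr. Farooq 91/144 = 63.2% → Dr. Dubois
Overall: Dr. Dubois 715/3926 = 18.2%, Dr. Farooq 284/3735 = 7.6% → Dr. Dubois
Dr. Dubois wins overall and in every patient risk group — no reversal.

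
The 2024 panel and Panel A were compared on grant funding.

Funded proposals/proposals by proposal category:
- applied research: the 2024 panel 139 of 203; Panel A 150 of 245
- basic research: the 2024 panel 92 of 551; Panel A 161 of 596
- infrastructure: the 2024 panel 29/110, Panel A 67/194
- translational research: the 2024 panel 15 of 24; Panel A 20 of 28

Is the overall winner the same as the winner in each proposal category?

No

Applied research: the 2024 panel 139/203 = 68.5%, Panel A 150/245 = 61.2% → the 2024 panel
Basic research: the 2024 panel 92/551 = 16.7%, Panel A 161/596 = 27.0% → Panel A
Infrastructure: the 2024 panel 29/110 = 26.4%, Panel A 67/194 = 34.5% → Panel A
Translational research: the 2024 panel 15/24 = 62.5%, Panel A 20/28 = 71.4% → Panel A
Overall: the 2024 panel 275/888 = 31.0%, Panel A 398/1063 = 37.4% → Panel A
Neither sweeps: the 2024 panel wins 1 of 4 groups, Panel A wins 3. Panel A wins overall but not every group — no Simpson reversal.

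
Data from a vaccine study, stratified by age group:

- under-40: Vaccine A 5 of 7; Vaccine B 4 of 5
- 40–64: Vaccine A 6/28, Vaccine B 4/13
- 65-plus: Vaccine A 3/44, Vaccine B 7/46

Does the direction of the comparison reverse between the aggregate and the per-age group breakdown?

No

Under-40: Vaccine A 5/7 = 71.4%, Vaccine B 4/5 = 80.0% → Vaccine B
40–64: Vaccine A 6/28 = 21.4%, Vaccine B 4/13 = 30.8% → Vaccine B
65-plus: Vaccine A 3/44 = 6.8%, Vaccine B 7/46 = 15.2% → Vaccine B
Overall: Vaccine A 14/79 = 17.7%, Vaccine B 15/64 = 23.4% → Vaccine B
Vaccine B wins overall and in every age group — no reversal.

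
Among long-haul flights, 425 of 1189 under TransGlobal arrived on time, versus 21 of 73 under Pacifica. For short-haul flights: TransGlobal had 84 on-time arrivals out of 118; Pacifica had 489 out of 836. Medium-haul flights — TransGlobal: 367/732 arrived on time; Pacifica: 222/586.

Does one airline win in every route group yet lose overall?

Long-haul: TransGlobal 425/1189 = 35.7%, Pacifica 21/73 = 28.8% → TransGlobal
Short-haul: TransGlobal 84/118 = 71.2%, Pacifica 489/836 = 58.5% → TransGlobal
Medium-haul: TransGlobal 367/732 = 50.1%, Pacifica 222/586 = 37.9% → TransGlobal
Overall: TransGlobal 876/2039 = 43.0%, Pacifica 732/1495 = 49.0% → Pacifica
TransGlobal wins each route group but Pacifica wins overall — the comparison reverses. TransGlobal's flights skew toward long-haul, which has a lower base rate.

Yes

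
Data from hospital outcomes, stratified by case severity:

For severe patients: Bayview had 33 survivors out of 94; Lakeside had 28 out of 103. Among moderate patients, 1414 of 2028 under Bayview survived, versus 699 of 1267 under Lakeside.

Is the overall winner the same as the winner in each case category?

Severe: Bayview 33/94 = 35.1%, Lakeside 28/103 = 27.2% → Bayview
Moderate: Bayview 1414/2028 = 69.7%, Lakeside 699/1267 = 55.2% → Bayview
Overall: Bayview 1447/2122 = 68.2%, Lakeside 727/1370 = 53.1% → Bayview
Bayview wins overall and in every case group — no reversal.

Yes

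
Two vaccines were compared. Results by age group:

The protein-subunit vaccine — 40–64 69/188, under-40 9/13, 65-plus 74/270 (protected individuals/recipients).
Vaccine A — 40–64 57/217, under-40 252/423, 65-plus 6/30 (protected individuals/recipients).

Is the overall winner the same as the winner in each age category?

40–64: the protein-subunit vaccine 69/188 = 36.7%, Vaccine A 57/217 = 26.3% → the protein-subunit vaccine
Under-40: the protein-subunit vaccine 9/13 = 69.2%, Vaccine A 252/423 = 59.6% → the protein-subunit vaccine
65-plus: the protein-subunit vaccine 74/270 = 27.4%, Vaccine A 6/30 = 20.0% → the protein-subunit vaccine
Overall: the protein-subunit vaccine 152/471 = 32.3%, Vaccine A 315/670 = 47.0% → Vaccine A
The protein-subunit vaccine wins each age group but Vaccine A wins overall — the comparison reverses. The protein-subunit vaccine's recipients skew toward 65-plus, which has a lower base rate.

No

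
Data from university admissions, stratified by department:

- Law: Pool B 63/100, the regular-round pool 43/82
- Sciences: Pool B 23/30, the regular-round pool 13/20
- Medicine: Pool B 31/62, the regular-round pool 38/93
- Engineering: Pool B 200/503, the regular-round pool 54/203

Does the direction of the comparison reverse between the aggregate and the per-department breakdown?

Law: Pool B 63/100 = 63.0%, the regular-round pool 43/82 = 52.4% → Pool B
Sciences: Pool B 23/30 = 76.7%, the regular-round pool 13/20 = 65.0% → Pool B
Medicine: Pool B 31/62 = 50.0%, the regular-round pool 38/93 = 40.9% → Pool B
Engineering: Pool B 200/503 = 39.8%, the regular-round pool 54/203 = 26.6% → Pool B
Overall: Pool B 317/695 = 45.6%, the regular-round pool 148/398 = 37.2% → Pool B
Pool B wins overall and in every department group — no reversal.

No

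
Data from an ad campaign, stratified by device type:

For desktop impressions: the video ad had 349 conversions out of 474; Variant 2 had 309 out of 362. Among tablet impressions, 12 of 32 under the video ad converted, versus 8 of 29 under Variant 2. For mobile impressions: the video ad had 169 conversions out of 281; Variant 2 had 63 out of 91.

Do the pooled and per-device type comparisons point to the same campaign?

No

Desktop: the video ad 349/474 = 73.6%, Variant 2 309/362 = 85.4% → Variant 2
Tablet: the video ad 12/32 = 37.5%, Variant 2 8/29 = 27.6% → the video ad
Mobile: the video ad 169/281 = 60.1%, Variant 2 63/91 = 69.2% → Variant 2
Overall: the video ad 530/787 = 67.3%, Variant 2 380/482 = 78.8% → Variant 2
Neither sweeps: the video ad wins 1 of 3 groups, Variant 2 wins 2. Variant 2 wins overall but not every group — no Simpson reversal.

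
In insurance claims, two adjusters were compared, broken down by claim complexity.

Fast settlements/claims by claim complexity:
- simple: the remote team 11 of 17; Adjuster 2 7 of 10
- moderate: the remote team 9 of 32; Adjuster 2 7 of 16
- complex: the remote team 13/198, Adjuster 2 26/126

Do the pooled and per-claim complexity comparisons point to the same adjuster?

Yes

Simple: the remote team 11/17 = 64.7%, Adjuster 2 7/10 = 70.0% → Adjuster 2
Moderate: the remote team 9/32 = 28.1%, Adjuster 2 7/16 = 43.8% → Adjuster 2
Complex: the remote team 13/198 = 6.6%, Adjuster 2 26/126 = 20.6% → Adjuster 2
Overall: the remote team 33/247 = 13.4%, Adjuster 2 40/152 = 26.3% → Adjuster 2
Adjuster 2 wins overall and in every claim group — no reversal.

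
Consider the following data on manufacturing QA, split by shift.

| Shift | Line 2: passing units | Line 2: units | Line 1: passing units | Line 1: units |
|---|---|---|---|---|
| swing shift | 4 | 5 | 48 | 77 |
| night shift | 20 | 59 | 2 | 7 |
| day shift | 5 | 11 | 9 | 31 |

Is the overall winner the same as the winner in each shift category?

Swing shift: Line 2 4/5 = 80.0%, Line 1 48/77 = 62.3% → Line 2
Night shift: Line 2 20/59 = 33.9%, Line 1 2/7 = 28.6% → Line 2
Day shift: Line 2 5/11 = 45.5%, Line 1 9/31 = 29.0% → Line 2
Overall: Line 2 29/75 = 38.7%, Line 1 59/115 = 51.3% → Line 1
Line 2 wins each shift group but Line 1 wins overall — the comparison reverses. Line 2's units skew toward night shift, which has a lower base rate.

No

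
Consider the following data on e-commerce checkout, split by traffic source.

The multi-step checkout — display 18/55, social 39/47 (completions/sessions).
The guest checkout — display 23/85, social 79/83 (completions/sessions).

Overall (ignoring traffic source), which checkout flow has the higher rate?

Display: the multi-step checkout 18/55 = 32.7%, the guest checkout 23/85 = 27.1% → the multi-step checkout
Social: the multi-step checkout 39/47 = 83.0%, the guest checkout 79/83 = 95.2% → the guest checkout
Overall: the multi-step checkout 57/102 = 55.9%, the guest checkout 102/168 = 60.7% → the guest checkout
(Neither sweeps every traffic group, but the guest checkout has the higher pooled rate.)

the guest checkout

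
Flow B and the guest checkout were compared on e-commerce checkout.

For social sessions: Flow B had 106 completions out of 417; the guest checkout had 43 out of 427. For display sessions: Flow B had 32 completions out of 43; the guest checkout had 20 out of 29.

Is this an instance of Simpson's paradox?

Social: Flow B 106/417 = 25.4%, the guest checkout 43/427 = 10.1% → Flow B
Display: Flow B 32/43 = 74.4%, the guest checkout 20/29 = 69.0% → Flow B
Overall: Flow B 138/460 = 30.0%, the guest checkout 63/456 = 13.8% → Flow B
Flow B wins overall and in every traffic group — no reversal.

No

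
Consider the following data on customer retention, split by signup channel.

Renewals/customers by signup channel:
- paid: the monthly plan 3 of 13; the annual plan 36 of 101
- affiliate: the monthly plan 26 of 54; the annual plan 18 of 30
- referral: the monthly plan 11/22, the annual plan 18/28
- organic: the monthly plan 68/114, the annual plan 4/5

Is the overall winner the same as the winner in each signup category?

Paid: the monthly plan 3/13 = 23.1%, the annual plan 36/101 = 35.6% → the annual plan
Affiliate: the monthly plan 26/54 = 48.1%, the annual plan 18/30 = 60.0% → the annual plan
Referral: the monthly plan 11/22 = 50.0%, the annual plan 18/28 = 64.3% → the annual plan
Organic: the monthly plan 68/114 = 59.6%, the annual plan 4/5 = 80.0% → the annual plan
Overall: the monthly plan 108/203 = 53.2%, the annual plan 76/164 = 46.3% → the monthly plan
The annual plan wins each signup group but the monthly plan wins overall — the comparison reverses. The annual plan's customers skew toward paid, which has a lower base rate.

No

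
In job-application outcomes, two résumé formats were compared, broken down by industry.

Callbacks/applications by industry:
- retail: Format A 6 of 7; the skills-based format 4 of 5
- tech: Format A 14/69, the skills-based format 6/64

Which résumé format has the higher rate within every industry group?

Retail: Format A 6/7 = 85.7%, the skills-based format 4/5 = 80.0% → Format A
Tech: Format A 14/69 = 20.3%, the skills-based format 6/64 = 9.4% → Format A
Format A has the higher rate in both groups.

Format A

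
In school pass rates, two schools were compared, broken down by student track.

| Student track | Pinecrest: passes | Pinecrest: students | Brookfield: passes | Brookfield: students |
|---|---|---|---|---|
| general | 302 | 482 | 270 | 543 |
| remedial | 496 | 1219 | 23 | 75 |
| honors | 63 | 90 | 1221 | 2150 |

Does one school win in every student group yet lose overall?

Yes

General: Pinecrest 302/482 = 62.7%, Brookfield 270/543 = 49.7% → Pinecrest
Remedial: Pinecrest 496/1219 = 40.7%, Brookfield 23/75 = 30.7% → Pinecrest
Honors: Pinecrest 63/90 = 70.0%, Brookfield 1221/2150 = 56.8% → Pinecrest
Overall: Pinecrest 861/1791 = 48.1%, Brookfield 1514/2768 = 54.7% → Brookfield
Pinecrest wins each student group but Brookfield wins overall — the comparison reverses. Pinecrest's students skew toward remedial, which has a lower base rate.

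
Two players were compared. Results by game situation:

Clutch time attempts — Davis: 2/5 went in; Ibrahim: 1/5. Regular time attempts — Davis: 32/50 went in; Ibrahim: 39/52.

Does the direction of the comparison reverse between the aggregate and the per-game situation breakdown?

Clutch time: Davis 2/5 = 40.0%, Ibrahim 1/5 = 20.0% → Davis
Regular time: Davis 32/50 = 64.0%, Ibrahim 39/52 = 75.0% → Ibrahim
Overall: Davis 34/55 = 61.8%, Ibrahim 40/57 = 70.2% → Ibrahim
Neither sweeps: Davis wins 1 of 2 groups, Ibrahim wins 1. Ibrahim wins overall but not every group — no Simpson reversal.

No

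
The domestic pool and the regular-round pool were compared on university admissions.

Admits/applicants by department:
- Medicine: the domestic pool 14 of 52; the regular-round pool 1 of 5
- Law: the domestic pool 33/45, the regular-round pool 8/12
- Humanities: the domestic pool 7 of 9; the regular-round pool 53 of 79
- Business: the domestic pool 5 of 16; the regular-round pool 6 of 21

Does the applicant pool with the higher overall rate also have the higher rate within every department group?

No

Medicine: the domestic pool 14/52 = 26.9%, the regular-round pool 1/5 = 20.0% → the domestic pool
Law: the domestic pool 33/45 = 73.3%, the regular-round pool 8/12 = 66.7% → the domestic pool
Humanities: the domestic pool 7/9 = 77.8%, the regular-round pool 53/79 = 67.1% → the domestic pool
Business: the domestic pool 5/16 = 31.2%, the regular-round pool 6/21 = 28.6% → the domestic pool
Overall: the domestic pool 59/122 = 48.4%, the regular-round pool 68/117 = 58.1% → the regular-round pool
The domestic pool wins each department group but the regular-round pool wins overall — the comparison reverses. The domestic pool's applicants skew toward Medicine, which has a lower base rate.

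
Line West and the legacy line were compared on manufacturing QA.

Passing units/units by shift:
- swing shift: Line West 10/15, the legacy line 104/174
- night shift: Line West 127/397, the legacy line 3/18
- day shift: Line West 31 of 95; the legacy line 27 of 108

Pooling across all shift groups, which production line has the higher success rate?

the legacy line

Swing shift: Line West 10/15 = 66.7%, the legacy line 104/174 = 59.8% → Line West
Night shift: Line West 127/397 = 32.0%, the legacy line 3/18 = 16.7% → Line West
Day shift: Line West 31/95 = 32.6%, the legacy line 27/108 = 25.0% → Line West
Overall: Line West 168/507 = 33.1%, the legacy line 134/300 = 44.7% → the legacy line
(Line West wins every shift group but the legacy line wins overall — Line West's units skew toward the low-rate night shift group.)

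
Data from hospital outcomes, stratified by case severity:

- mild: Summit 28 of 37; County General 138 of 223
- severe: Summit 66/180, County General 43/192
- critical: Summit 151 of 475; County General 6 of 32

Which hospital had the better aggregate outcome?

Mild: Summit 28/37 = 75.7%, County General 138/223 = 61.9% → Summit
Severe: Summit 66/180 = 36.7%, County General 43/192 = 22.4% → Summit
Critical: Summit 151/475 = 31.8%, County General 6/32 = 18.8% → Summit
Overall: Summit 245/692 = 35.4%, County General 187/447 = 41.8% → County General
(Summit wins every case group but County General wins overall — Summit's patients skew toward the low-rate critical group.)

County General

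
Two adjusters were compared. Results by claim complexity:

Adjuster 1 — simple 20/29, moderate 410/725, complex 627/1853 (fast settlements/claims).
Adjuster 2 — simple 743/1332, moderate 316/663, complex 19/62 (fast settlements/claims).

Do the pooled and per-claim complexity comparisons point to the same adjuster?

Simple: Adjuster 1 20/29 = 69.0%, Adjuster 2 743/1332 = 55.8% → Adjuster 1
Moderate: Adjuster 1 410/725 = 56.6%, Adjuster 2 316/663 = 47.7% → Adjuster 1
Complex: Adjuster 1 627/1853 = 33.8%, Adjuster 2 19/62 = 30.6% → Adjuster 1
Overall: Adjuster 1 1057/2607 = 40.5%, Adjuster 2 1078/2057 = 52.4% → Adjuster 2
Adjuster 1 wins each claim group but Adjuster 2 wins overall — the comparison reverses. Adjuster 1's claims skew toward complex, which has a lower base rate.

No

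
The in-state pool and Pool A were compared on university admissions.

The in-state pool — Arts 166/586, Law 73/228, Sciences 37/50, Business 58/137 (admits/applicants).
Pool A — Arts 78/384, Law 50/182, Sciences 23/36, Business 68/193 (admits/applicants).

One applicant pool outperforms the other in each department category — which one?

the in-state pool

Arts: the in-state pool 166/586 = 28.3%, Pool A 78/384 = 20.3% → the in-state pool
Law: the in-state pool 73/228 = 32.0%, Pool A 50/182 = 27.5% → the in-state pool
Sciences: the in-state pool 37/50 = 74.0%, Pool A 23/36 = 63.9% → the in-state pool
Business: the in-state pool 58/137 = 42.3%, Pool A 68/193 = 35.2% → the in-state pool
The in-state pool has the higher rate in all 4 groups.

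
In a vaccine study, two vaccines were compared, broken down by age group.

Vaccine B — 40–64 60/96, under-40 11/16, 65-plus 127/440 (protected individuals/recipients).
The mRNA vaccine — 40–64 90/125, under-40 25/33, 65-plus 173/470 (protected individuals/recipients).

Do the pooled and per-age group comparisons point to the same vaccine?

Yes

40–64: Vaccine B 60/96 = 62.5%, the mRNA vaccine 90/125 = 72.0% → the mRNA vaccine
Under-40: Vaccine B 11/16 = 68.8%, the mRNA vaccine 25/33 = 75.8% → the mRNA vaccine
65-plus: Vaccine B 127/440 = 28.9%, the mRNA vaccine 173/470 = 36.8% → the mRNA vaccine
Overall: Vaccine B 198/552 = 35.9%, the mRNA vaccine 288/628 = 45.9% → the mRNA vaccine
The mRNA vaccine wins overall and in every age group — no reversal.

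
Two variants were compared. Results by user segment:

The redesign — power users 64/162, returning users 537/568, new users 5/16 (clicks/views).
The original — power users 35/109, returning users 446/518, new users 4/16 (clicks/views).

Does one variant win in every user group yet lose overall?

No

Power users: the redesign 64/162 = 39.5%, the original 35/109 = 32.1% → the redesign
Returning users: the redesign 537/568 = 94.5%, the original 446/518 = 86.1% → the redesign
New users: the redesign 5/16 = 31.2%, the original 4/16 = 25.0% → the redesign
Overall: the redesign 606/746 = 81.2%, the original 485/643 = 75.4% → the redesign
The redesign wins overall and in every user group — no reversal.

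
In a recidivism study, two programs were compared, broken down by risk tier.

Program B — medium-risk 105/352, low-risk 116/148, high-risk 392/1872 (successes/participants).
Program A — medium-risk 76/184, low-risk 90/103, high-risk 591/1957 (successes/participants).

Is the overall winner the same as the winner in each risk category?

Medium-risk: Program B 105/352 = 29.8%, Program A 76/184 = 41.3% → Program A
Low-risk: Program B 116/148 = 78.4%, Program A 90/103 = 87.4% → Program A
High-risk: Program B 392/1872 = 20.9%, Program A 591/1957 = 30.2% → Program A
Overall: Program B 613/2372 = 25.8%, Program A 757/2244 = 33.7% → Program A
Program A wins overall and in every risk group — no reversal.

Yes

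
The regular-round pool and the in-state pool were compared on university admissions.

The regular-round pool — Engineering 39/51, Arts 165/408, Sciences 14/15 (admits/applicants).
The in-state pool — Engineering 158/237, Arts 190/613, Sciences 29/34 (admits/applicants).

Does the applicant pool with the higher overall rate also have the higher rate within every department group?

Yes

Engineering: the regular-round pool 39/51 = 76.5%, the in-state pool 158/237 = 66.7% → the regular-round pool
Arts: the regular-round pool 165/408 = 40.4%, the in-state pool 190/613 = 31.0% → the regular-round pool
Sciences: the regular-round pool 14/15 = 93.3%, the in-state pool 29/34 = 85.3% → the regular-round pool
Overall: the regular-round pool 218/474 = 46.0%, the in-state pool 377/884 = 42.6% → the regular-round pool
The regular-round pool wins overall and in every department group — no reversal.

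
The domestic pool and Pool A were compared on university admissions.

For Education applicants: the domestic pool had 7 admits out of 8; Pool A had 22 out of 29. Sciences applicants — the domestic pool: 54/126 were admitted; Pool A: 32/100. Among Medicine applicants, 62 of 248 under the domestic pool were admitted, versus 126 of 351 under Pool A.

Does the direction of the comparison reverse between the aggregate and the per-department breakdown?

Education: the domestic pool 7/8 = 87.5%, Pool A 22/29 = 75.9% → the domestic pool
Sciences: the domestic pool 54/126 = 42.9%, Pool A 32/100 = 32.0% → the domestic pool
Medicine: the domestic pool 62/248 = 25.0%, Pool A 126/351 = 35.9% → Pool A
Overall: the domestic pool 123/382 = 32.2%, Pool A 180/480 = 37.5% → Pool A
Neither sweeps: the domestic pool wins 2 of 3 groups, Pool A wins 1. Pool A wins overall but not every group — no Simpson reversal.

No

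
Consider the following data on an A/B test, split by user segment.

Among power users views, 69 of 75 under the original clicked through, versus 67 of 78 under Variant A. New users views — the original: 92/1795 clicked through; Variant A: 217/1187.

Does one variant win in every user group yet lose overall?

Power users: the original 69/75 = 92.0%, Variant A 67/78 = 85.9% → the original
New users: the original 92/1795 = 5.1%, Variant A 217/1187 = 18.3% → Variant A
Overall: the original 161/1870 = 8.6%, Variant A 284/1265 = 22.5% → Variant A
Neither sweeps: the original wins 1 of 2 groups, Variant A wins 1. Variant A wins overall but not every group — no Simpson reversal.

No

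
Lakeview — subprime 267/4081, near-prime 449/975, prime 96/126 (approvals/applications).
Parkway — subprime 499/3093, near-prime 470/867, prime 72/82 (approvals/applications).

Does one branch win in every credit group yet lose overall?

No

Subprime: Lakeview 267/4081 = 6.5%, Parkway 499/3093 = 16.1% → Parkway
Near-prime: Lakeview 449/975 = 46.1%, Parkway 470/867 = 54.2% → Parkway
Prime: Lakeview 96/126 = 76.2%, Parkway 72/82 = 87.8% → Parkway
Overall: Lakeview 812/5182 = 15.7%, Parkway 1041/4042 = 25.8% → Parkway
Parkway wins overall and in every credit group — no reversal.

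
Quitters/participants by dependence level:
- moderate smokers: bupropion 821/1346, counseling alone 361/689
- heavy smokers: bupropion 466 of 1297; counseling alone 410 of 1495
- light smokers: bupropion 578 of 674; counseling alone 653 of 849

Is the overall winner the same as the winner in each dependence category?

Yes

Moderate smokers: bupropion 821/1346 = 61.0%, counseling alone 361/689 = 52.4% → bupropion
Heavy smokers: bupropion 466/1297 = 35.9%, counseling alone 410/1495 = 27.4% → bupropion
Light smokers: bupropion 578/674 = 85.8%, counseling alone 653/849 = 76.9% → bupropion
Overall: bupropion 1865/3317 = 56.2%, counseling alone 1424/3033 = 47.0% → bupropion
Bupropion wins overall and in every dependence group — no reversal.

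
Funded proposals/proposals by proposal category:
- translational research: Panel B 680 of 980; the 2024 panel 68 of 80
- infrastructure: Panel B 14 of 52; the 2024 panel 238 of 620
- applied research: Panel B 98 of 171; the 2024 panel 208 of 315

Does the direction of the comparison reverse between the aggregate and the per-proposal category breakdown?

Yes

Translational research: Panel B 680/980 = 69.4%, the 2024 panel 68/80 = 85.0% → the 2024 panel
Infrastructure: Panel B 14/52 = 26.9%, the 2024 panel 238/620 = 38.4% → the 2024 panel
Applied research: Panel B 98/171 = 57.3%, the 2024 panel 208/315 = 66.0% → the 2024 panel
Overall: Panel B 792/1203 = 65.8%, the 2024 panel 514/1015 = 50.6% → Panel B
The 2024 panel wins each proposal group but Panel B wins overall — the comparison reverses. The 2024 panel's proposals skew toward infrastructure, which has a lower base rate.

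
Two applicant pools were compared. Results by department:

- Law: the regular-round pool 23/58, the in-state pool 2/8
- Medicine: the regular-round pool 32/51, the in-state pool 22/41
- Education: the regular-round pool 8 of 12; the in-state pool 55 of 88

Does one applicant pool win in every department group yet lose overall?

Law: the regular-round pool 23/58 = 39.7%, the in-state pool 2/8 = 25.0% → the regular-round pool
Medicine: the regular-round pool 32/51 = 62.7%, the in-state pool 22/41 = 53.7% → the regular-round pool
Education: the regular-round pool 8/12 = 66.7%, the in-state pool 55/88 = 62.5% → the regular-round pool
Overall: the regular-round pool 63/121 = 52.1%, the in-state pool 79/137 = 57.7% → the in-state pool
The regular-round pool wins each department group but the in-state pool wins overall — the comparison reverses. The regular-round pool's applicants skew toward Law, which has a lower base rate.

Yes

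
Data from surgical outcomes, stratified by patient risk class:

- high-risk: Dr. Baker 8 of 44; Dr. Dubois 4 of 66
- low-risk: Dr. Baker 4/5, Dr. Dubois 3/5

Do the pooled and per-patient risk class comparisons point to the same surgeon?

Yes

High-risk: Dr. Baker 8/44 = 18.2%, Dr. Dubois 4/66 = 6.1% → Dr. Baker
Low-risk: Dr. Baker 4/5 = 80.0%, Dr. Dubois 3/5 = 60.0% → Dr. Baker
Overall: Dr. Baker 12/49 = 24.5%, Dr. Dubois 7/71 = 9.9% → Dr. Baker
Dr. Baker wins overall and in every patient risk group — no reversal.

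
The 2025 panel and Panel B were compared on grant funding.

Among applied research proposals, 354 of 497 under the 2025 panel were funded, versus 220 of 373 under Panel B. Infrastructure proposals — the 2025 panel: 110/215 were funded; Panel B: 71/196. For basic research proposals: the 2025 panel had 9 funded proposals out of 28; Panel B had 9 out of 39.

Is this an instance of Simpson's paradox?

Applied research: the 2025 panel 354/497 = 71.2%, Panel B 220/373 = 59.0% → the 2025 panel
Infrastructure: the 2025 panel 110/215 = 51.2%, Panel B 71/196 = 36.2% → the 2025 panel
Basic research: the 2025 panel 9/28 = 32.1%, Panel B 9/39 = 23.1% → the 2025 panel
Overall: the 2025 panel 473/740 = 63.9%, Panel B 300/608 = 49.3% → the 2025 panel
The 2025 panel wins overall and in every proposal group — no reversal.

No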